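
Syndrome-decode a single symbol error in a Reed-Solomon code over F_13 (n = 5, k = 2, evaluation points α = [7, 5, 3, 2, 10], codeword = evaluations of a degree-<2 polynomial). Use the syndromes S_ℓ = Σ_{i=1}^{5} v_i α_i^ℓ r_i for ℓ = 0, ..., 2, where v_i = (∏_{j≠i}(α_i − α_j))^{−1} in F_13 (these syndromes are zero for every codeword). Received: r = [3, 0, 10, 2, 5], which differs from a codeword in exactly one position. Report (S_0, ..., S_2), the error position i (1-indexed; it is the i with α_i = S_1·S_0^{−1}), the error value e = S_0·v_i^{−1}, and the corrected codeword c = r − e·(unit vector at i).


S = (7, 5, 11), error at position 5, error magnitude e = 4, c = [3, 0, 10, 2, 1].

Step 1: column multipliers v_i = (∏_{j≠i}(α_i − α_j))^{−1} mod 13.
  i = 1 (α = 7): (7−5)(7−3)(7−2)(7−10) = 2·4·5·(−3) = −120 ≡ 10, so v_1 = 10^{−1} = 4 (mod 13).
  i = 2 (α = 5): (5−7)(5−3)(5−2)(5−10) = (−2)·2·3·(−5) = 60 ≡ 8, so v_2 = 8^{−1} = 5 (mod 13).
  i = 3 (α = 3): (3−7)(3−5)(3−2)(3−10) = (−4)·(−2)·1·(−7) = −56 ≡ 9, so v_3 = 9^{−1} = 3 (mod 13).
  i = 4 (α = 2): (2−7)(2−5)(2−3)(2−10) = (−5)·(−3)·(−1)·(−8) = 120 ≡ 3, so v_4 = 3^{−1} = 9 (mod 13).
  i = 5 (α = 10): (10−7)(10−5)(10−3)(10−2) = 3·5·7·8 = 840 ≡ 8, so v_5 = 8^{−1} = 5 (mod 13).
  v = [4, 5, 3, 9, 5].
Step 2: syndromes of r = [3, 0, 10, 2, 5] (all sums mod 13).
  S_0 = Σ v_i r_i = 4·3 + 5·0 + 3·10 + 9·2 + 5·5 = 85 ≡ 7.
  S_1 = Σ v_i α_i r_i = 4·7·3 + 5·5·0 + 3·3·10 + 9·2·2 + 5·10·5 = 460 ≡ 5.
  α_i^2 mod 13 = [10, 12, 9, 4, 9].
  S_2 = Σ v_i α_i^2 r_i = 4·10·3 + 5·12·0 + 3·9·10 + 9·4·2 + 5·9·5 = 687 ≡ 11.
  S = (7, 5, 11) ≠ 0, so r is not a codeword (an error is present).
Step 3: locate the error. For a single error e at position i, S_ℓ = v_i·e·α_i^ℓ, so α_err = S_1/S_0.
  S_0^{−1} = 7^{−1} = 2 (mod 13), so α_err = 5·2 = 10 ≡ 10 = α_5. Error position i = 5.
  Consistency check: S_2/S_1 = 11·8 = 88 ≡ 10 = α_err ✓ (single-error assumption holds).
Step 4: error magnitude e = S_0/v_5 = S_0·∏_{j≠5}(α_5 − α_j) = 7·8 = 56 ≡ 4 (mod 13).
Step 5: correct position 5: c_5 = r_5 − e = 5 − 4 ≡ 1 (mod 13). Hence c = [3, 0, 10, 2, 1].
  Check: interpolating c through the α_i gives m(x) = 12 + 8·x (degree < 2) with m(α_i) = c_i for every i, so c is indeed a codeword.


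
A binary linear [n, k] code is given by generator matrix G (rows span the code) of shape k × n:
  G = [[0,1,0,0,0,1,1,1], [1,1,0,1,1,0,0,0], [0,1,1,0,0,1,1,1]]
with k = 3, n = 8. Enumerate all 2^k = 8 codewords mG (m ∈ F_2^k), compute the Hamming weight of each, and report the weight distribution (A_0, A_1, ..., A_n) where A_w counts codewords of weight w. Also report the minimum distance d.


Weight distribution: A_0 = 1, A_1 = 1, A_4 = 2, A_5 = 2, A_6 = 1, A_7 = 1. Minimum distance d = 1.

Enumerate all 2^3 = 8 messages m ∈ F_2^3.
For each, compute codeword c = mG in F_2^8, then tally its weight.
  m = 000 → c = 00000000, weight = 0.
  m = 100 → c = 01000111, weight = 4.
  m = 010 → c = 11011000, weight = 4.
  m = 110 → c = 10011111, weight = 6.
  m = 001 → c = 01100111, weight = 5.
  m = 101 → c = 00100000, weight = 1.
  m = 011 → c = 10111111, weight = 7.
  m = 111 → c = 11111000, weight = 5.
Tally weights:
  weight 0: 1 codewords.
  weight 1: 1 codewords.
  weight 4: 2 codewords.
  weight 5: 2 codewords.
  weight 6: 1 codewords.
  weight 7: 1 codewords.
Minimum distance d = smallest w > 0 with A_w > 0 = 1.
Sanity: Σ A_w = 8 = 2^3 = 8 ✓.


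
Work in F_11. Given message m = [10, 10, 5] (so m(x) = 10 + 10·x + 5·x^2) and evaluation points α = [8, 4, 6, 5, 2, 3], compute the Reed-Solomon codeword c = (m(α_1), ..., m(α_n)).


c = [3, 9, 8, 9, 6, 8]

Message polynomial: m(x) = 10 + 10·x + 5·x^2 (mod 11).
For each evaluation point α_i, compute m(α_i) mod 11:
  α_1 = 8: Horner steps 5 → 6 → 3, so m(8) = 3.
  α_2 = 4: Horner steps 5 → 8 → 9, so m(4) = 9.
  α_3 = 6: Horner steps 5 → 7 → 8, so m(6) = 8.
  α_4 = 5: Horner steps 5 → 2 → 9, so m(5) = 9.
  α_5 = 2: Horner steps 5 → 9 → 6, so m(2) = 6.
  α_6 = 3: Horner steps 5 → 3 → 8, so m(3) = 8.
Codeword c = [3, 9, 8, 9, 6, 8] ∈ F_11^6.


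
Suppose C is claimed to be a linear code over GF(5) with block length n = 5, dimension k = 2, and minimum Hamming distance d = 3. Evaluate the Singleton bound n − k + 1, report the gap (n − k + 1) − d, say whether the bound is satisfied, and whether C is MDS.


Singleton RHS = n − k + 1 = 4, slack = 1, bound satisfied, not MDS.

Singleton bound: d ≤ n − k + 1.
Here n = 5, k = 2, so n − k + 1 = 4.
Given d = 3, check d ≤ 4: YES.
Slack = (n − k + 1) − d = 1.
The code is NOT MDS (slack = 1 > 0).
Description: the claimed parameters are [5, 2, 3]_5; such a code would be non-MDS.


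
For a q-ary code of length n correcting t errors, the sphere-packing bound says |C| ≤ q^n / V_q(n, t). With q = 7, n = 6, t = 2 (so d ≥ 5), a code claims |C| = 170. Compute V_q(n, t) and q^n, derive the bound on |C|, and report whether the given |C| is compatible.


V_q(n, t) = 577, q^n = 117649, Hamming bound = 203, |C| = 170 ≤ bound (satisfied).

Step 1: Compute V_q(n, t) = Σ_{j=0}^2 C(n, j) (q−1)^j.
  j = 0: C(6,0)·(6)^0 = 1·1 = 1.
  j = 1: C(6,1)·(6)^1 = 6·6 = 36.
  j = 2: C(6,2)·(6)^2 = 15·36 = 540.
  V_q(n, t) = 1 + 36 + 540 = 577.
Step 2: q^n = 7^6 = 117649.
Step 3: Hamming bound ⌊q^n / V_q(n,t)⌋ = ⌊117649/577⌋ = 203.
Step 4: Compare |C| = 170 to 203: satisfied.
The claimed |C| lies below the Hamming bound.


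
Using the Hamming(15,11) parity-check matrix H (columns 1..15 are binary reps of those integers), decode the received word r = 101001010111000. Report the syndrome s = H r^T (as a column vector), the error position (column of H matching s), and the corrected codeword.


s = (0, 0, 0, 1)^T, error position = 1, corrected codeword c = 001001010111000

Compute s = H r^T mod 2 one row at a time:
  s_1 = 1 + 0 + 1 + 1 + 1 + 0 + 0 + 0 = 4 ≡ 0 (mod 2).
  s_2 = 0 + 0 + 1 + 0 + 1 + 0 + 0 + 0 = 2 ≡ 0 (mod 2).
  s_3 = 0 + 1 + 1 + 0 + 1 + 1 + 0 + 0 = 4 ≡ 0 (mod 2).
  s_4 = 1 + 1 + 0 + 0 + 0 + 1 + 0 + 0 = 3 ≡ 1 (mod 2).
s = (0, 0, 0, 1)^T — this equals column 1 of H (binary 0001), so error is at position 1.
Correct: flip bit 1 of r = 101001010111000 to get c = 001001010111000.


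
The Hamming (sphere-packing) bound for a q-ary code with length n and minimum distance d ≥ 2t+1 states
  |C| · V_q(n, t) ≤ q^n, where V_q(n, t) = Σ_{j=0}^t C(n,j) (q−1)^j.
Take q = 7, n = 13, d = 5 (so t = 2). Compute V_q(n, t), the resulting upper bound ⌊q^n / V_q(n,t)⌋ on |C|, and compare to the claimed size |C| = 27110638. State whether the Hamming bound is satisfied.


V_q(n, t) = 2887, q^n = 96889010407, Hamming bound = 33560446, |C| = 27110638 ≤ bound (satisfied).

Step 1: Compute V_q(n, t) = Σ_{j=0}^2 C(n, j) (q−1)^j.
  j = 0: C(13,0)·(6)^0 = 1·1 = 1.
  j = 1: C(13,1)·(6)^1 = 13·6 = 78.
  j = 2: C(13,2)·(6)^2 = 78·36 = 2808.
  V_q(n, t) = 1 + 78 + 2808 = 2887.
Step 2: q^n = 7^13 = 96889010407.
Step 3: Hamming bound ⌊q^n / V_q(n,t)⌋ = ⌊96889010407/2887⌋ = 33560446.
Step 4: Compare |C| = 27110638 to 33560446: satisfied.
The claimed |C| lies below the Hamming bound.


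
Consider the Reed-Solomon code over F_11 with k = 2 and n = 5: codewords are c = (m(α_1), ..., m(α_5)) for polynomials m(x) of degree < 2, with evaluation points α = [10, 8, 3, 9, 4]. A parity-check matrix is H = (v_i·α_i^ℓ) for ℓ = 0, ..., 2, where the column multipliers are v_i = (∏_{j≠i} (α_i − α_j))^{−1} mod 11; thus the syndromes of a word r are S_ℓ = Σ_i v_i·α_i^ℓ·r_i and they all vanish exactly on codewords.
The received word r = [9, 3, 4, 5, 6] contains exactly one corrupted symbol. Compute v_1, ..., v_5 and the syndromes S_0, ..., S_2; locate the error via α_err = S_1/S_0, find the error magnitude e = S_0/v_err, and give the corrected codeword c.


S = (5, 6, 5), error at position 1, error magnitude e = 2, c = [7, 3, 4, 5, 6].

Step 1: column multipliers v_i = (∏_{j≠i}(α_i − α_j))^{−1} mod 11.
  i = 1 (α = 10): (10−8)(10−3)(10−9)(10−4) = 2·7·1·6 = 84 ≡ 7, so v_1 = 7^{−1} = 8 (mod 11).
  i = 2 (α = 8): (8−10)(8−3)(8−9)(8−4) = (−2)·5·(−1)·4 = 40 ≡ 7, so v_2 = 7^{−1} = 8 (mod 11).
  i = 3 (α = 3): (3−10)(3−8)(3−9)(3−4) = (−7)·(−5)·(−6)·(−1) = 210 ≡ 1, so v_3 = 1^{−1} = 1 (mod 11).
  i = 4 (α = 9): (9−10)(9−8)(9−3)(9−4) = (−1)·1·6·5 = −30 ≡ 3, so v_4 = 3^{−1} = 4 (mod 11).
  i = 5 (α = 4): (4−10)(4−8)(4−3)(4−9) = (−6)·(−4)·1·(−5) = −120 ≡ 1, so v_5 = 1^{−1} = 1 (mod 11).
  v = [8, 8, 1, 4, 1].
Step 2: syndromes of r = [9, 3, 4, 5, 6] (all sums mod 11).
  S_0 = Σ v_i r_i = 8·9 + 8·3 + 1·4 + 4·5 + 1·6 = 126 ≡ 5.
  S_1 = Σ v_i α_i r_i = 8·10·9 + 8·8·3 + 1·3·4 + 4·9·5 + 1·4·6 = 1128 ≡ 6.
  α_i^2 mod 11 = [1, 9, 9, 4, 5].
  S_2 = Σ v_i α_i^2 r_i = 8·1·9 + 8·9·3 + 1·9·4 + 4·4·5 + 1·5·6 = 434 ≡ 5.
  S = (5, 6, 5) ≠ 0, so r is not a codeword (an error is present).
Step 3: locate the error. For a single error e at position i, S_ℓ = v_i·e·α_i^ℓ, so α_err = S_1/S_0.
  S_0^{−1} = 5^{−1} = 9 (mod 11), so α_err = 6·9 = 54 ≡ 10 = α_1. Error position i = 1.
  Consistency check: S_2/S_1 = 5·2 = 10 ≡ 10 = α_err ✓ (single-error assumption holds).
Step 4: error magnitude e = S_0/v_1 = S_0·∏_{j≠1}(α_1 − α_j) = 5·7 = 35 ≡ 2 (mod 11).
Step 5: correct position 1: c_1 = r_1 − e = 9 − 2 ≡ 7 (mod 11). Hence c = [7, 3, 4, 5, 6].
  Check: interpolating c through the α_i gives m(x) = 9 + 2·x (degree < 2) with m(α_i) = c_i for every i, so c is indeed a codeword.


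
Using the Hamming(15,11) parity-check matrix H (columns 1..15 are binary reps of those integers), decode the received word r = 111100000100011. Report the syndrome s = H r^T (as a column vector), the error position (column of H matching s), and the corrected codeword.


s = (1, 1, 1, 1)^T, error position = 15, corrected codeword c = 111100000100010

Compute s = H r^T mod 2 one row at a time:
  s_1 = 0 + 0 + 1 + 0 + 0 + 0 + 1 + 1 = 3 ≡ 1 (mod 2).
  s_2 = 1 + 0 + 0 + 0 + 0 + 0 + 1 + 1 = 3 ≡ 1 (mod 2).
  s_3 = 1 + 1 + 0 + 0 + 1 + 0 + 1 + 1 = 5 ≡ 1 (mod 2).
  s_4 = 1 + 1 + 0 + 0 + 0 + 0 + 0 + 1 = 3 ≡ 1 (mod 2).
s = (1, 1, 1, 1)^T — this equals column 15 of H (binary 1111), so error is at position 15.
Correct: flip bit 15 of r = 111100000100011 to get c = 111100000100010.


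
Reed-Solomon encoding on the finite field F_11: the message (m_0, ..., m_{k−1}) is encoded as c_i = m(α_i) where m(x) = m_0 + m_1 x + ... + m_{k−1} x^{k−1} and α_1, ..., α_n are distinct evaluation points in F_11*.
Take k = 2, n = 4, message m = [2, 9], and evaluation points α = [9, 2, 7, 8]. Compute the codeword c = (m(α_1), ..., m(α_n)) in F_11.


c = [6, 9, 10, 8]

Message polynomial: m(x) = 2 + 9·x (mod 11).
For each evaluation point α_i, compute m(α_i) mod 11:
  α_1 = 9: Horner steps 9 → 6, so m(9) = 6.
  α_2 = 2: Horner steps 9 → 9, so m(2) = 9.
  α_3 = 7: Horner steps 9 → 10, so m(7) = 10.
  α_4 = 8: Horner steps 9 → 8, so m(8) = 8.
Codeword c = [6, 9, 10, 8] ∈ F_11^4.


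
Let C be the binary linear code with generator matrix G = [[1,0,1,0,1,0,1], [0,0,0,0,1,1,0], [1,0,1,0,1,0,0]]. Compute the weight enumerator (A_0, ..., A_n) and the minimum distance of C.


Weight distribution: A_0 = 1, A_1 = 1, A_2 = 1, A_3 = 3, A_4 = 2. Minimum distance d = 1.

Enumerate all 2^3 = 8 messages m ∈ F_2^3.
For each, compute codeword c = mG in F_2^7, then tally its weight.
  m = 000 → c = 0000000, weight = 0.
  m = 100 → c = 1010101, weight = 4.
  m = 010 → c = 0000110, weight = 2.
  m = 110 → c = 1010011, weight = 4.
  m = 001 → c = 1010100, weight = 3.
  m = 101 → c = 0000001, weight = 1.
  m = 011 → c = 1010010, weight = 3.
  m = 111 → c = 0000111, weight = 3.
Tally weights:
  weight 0: 1 codewords.
  weight 1: 1 codewords.
  weight 2: 1 codewords.
  weight 3: 3 codewords.
  weight 4: 2 codewords.
Minimum distance d = smallest w > 0 with A_w > 0 = 1.
Sanity: Σ A_w = 8 = 2^3 = 8 ✓.


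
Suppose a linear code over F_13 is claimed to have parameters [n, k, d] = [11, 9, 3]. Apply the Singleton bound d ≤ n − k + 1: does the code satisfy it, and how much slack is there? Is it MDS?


Singleton RHS = n − k + 1 = 3, slack = 0, bound satisfied, MDS.

Singleton bound: d ≤ n − k + 1.
Here n = 11, k = 9, so n − k + 1 = 3.
Given d = 3, check d ≤ 3: YES.
Slack = (n − k + 1) − d = 0.
The code is MDS (slack = 0).
Description: the claimed parameters are [11, 9, 3]_13; such a code would be MDS (meets Singleton bound).


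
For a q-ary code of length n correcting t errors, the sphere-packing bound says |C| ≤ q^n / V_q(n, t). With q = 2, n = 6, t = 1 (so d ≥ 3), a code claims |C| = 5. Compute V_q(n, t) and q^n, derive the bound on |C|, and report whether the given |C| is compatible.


V_q(n, t) = 7, q^n = 64, Hamming bound = 9, |C| = 5 ≤ bound (satisfied).

Step 1: Compute V_q(n, t) = Σ_{j=0}^1 C(n, j) (q−1)^j.
  j = 0: C(6,0)·(1)^0 = 1·1 = 1.
  j = 1: C(6,1)·(1)^1 = 6·1 = 6.
  V_q(n, t) = 1 + 6 = 7.
Step 2: q^n = 2^6 = 64.
Step 3: Hamming bound ⌊q^n / V_q(n,t)⌋ = ⌊64/7⌋ = 9.
Step 4: Compare |C| = 5 to 9: satisfied.
The claimed |C| lies below the Hamming bound.


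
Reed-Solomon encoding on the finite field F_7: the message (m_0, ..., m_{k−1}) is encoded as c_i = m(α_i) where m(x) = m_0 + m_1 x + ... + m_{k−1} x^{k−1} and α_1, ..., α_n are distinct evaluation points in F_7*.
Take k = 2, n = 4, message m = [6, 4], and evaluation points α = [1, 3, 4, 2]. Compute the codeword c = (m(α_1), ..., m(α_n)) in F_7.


c = [3, 4, 1, 0]

Message polynomial: m(x) = 6 + 4·x (mod 7).
For each evaluation point α_i, compute m(α_i) mod 7:
  α_1 = 1: Horner steps 4 → 3, so m(1) = 3.
  α_2 = 3: Horner steps 4 → 4, so m(3) = 4.
  α_3 = 4: Horner steps 4 → 1, so m(4) = 1.
  α_4 = 2: Horner steps 4 → 0, so m(2) = 0.
Codeword c = [3, 4, 1, 0] ∈ F_7^4.


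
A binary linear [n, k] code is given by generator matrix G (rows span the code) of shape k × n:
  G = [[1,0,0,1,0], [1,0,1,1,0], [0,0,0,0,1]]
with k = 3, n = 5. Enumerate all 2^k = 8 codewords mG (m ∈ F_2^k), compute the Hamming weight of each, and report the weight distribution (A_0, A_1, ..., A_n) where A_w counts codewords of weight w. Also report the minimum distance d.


Weight distribution: A_0 = 1, A_1 = 2, A_2 = 2, A_3 = 2, A_4 = 1. Minimum distance d = 1.

Enumerate all 2^3 = 8 messages m ∈ F_2^3.
For each, compute codeword c = mG in F_2^5, then tally its weight.
  m = 000 → c = 00000, weight = 0.
  m = 100 → c = 10010, weight = 2.
  m = 010 → c = 10110, weight = 3.
  m = 110 → c = 00100, weight = 1.
  m = 001 → c = 00001, weight = 1.
  m = 101 → c = 10011, weight = 3.
  m = 011 → c = 10111, weight = 4.
  m = 111 → c = 00101, weight = 2.
Tally weights:
  weight 0: 1 codewords.
  weight 1: 2 codewords.
  weight 2: 2 codewords.
  weight 3: 2 codewords.
  weight 4: 1 codewords.
Minimum distance d = smallest w > 0 with A_w > 0 = 1.
Sanity: Σ A_w = 8 = 2^3 = 8 ✓.


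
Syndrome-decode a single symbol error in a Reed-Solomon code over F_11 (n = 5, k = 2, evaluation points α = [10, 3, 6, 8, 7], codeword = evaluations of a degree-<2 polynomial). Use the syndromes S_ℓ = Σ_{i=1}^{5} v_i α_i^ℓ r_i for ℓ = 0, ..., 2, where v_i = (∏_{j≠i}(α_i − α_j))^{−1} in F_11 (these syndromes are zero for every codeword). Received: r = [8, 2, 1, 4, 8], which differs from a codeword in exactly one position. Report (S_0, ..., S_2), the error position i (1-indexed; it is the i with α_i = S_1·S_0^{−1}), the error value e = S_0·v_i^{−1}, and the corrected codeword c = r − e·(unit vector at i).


S = (4, 7, 4), error at position 1, error magnitude e = 1, c = [7, 2, 1, 4, 8].

Step 1: column multipliers v_i = (∏_{j≠i}(α_i − α_j))^{−1} mod 11.
  i = 1 (α = 10): (10−3)(10−6)(10−8)(10−7) = 7·4·2·3 = 168 ≡ 3, so v_1 = 3^{−1} = 4 (mod 11).
  i = 2 (α = 3): (3−10)(3−6)(3−8)(3−7) = (−7)·(−3)·(−5)·(−4) = 420 ≡ 2, so v_2 = 2^{−1} = 6 (mod 11).
  i = 3 (α = 6): (6−10)(6−3)(6−8)(6−7) = (−4)·3·(−2)·(−1) = −24 ≡ 9, so v_3 = 9^{−1} = 5 (mod 11).
  i = 4 (α = 8): (8−10)(8−3)(8−6)(8−7) = (−2)·5·2·1 = −20 ≡ 2, so v_4 = 2^{−1} = 6 (mod 11).
  i = 5 (α = 7): (7−10)(7−3)(7−6)(7−8) = (−3)·4·1·(−1) = 12 ≡ 1, so v_5 = 1^{−1} = 1 (mod 11).
  v = [4, 6, 5, 6, 1].
Step 2: syndromes of r = [8, 2, 1, 4, 8] (all sums mod 11).
  S_0 = Σ v_i r_i = 4·8 + 6·2 + 5·1 + 6·4 + 1·8 = 81 ≡ 4.
  S_1 = Σ v_i α_i r_i = 4·10·8 + 6·3·2 + 5·6·1 + 6·8·4 + 1·7·8 = 634 ≡ 7.
  α_i^2 mod 11 = [1, 9, 3, 9, 5].
  S_2 = Σ v_i α_i^2 r_i = 4·1·8 + 6·9·2 + 5·3·1 + 6·9·4 + 1·5·8 = 411 ≡ 4.
  S = (4, 7, 4) ≠ 0, so r is not a codeword (an error is present).
Step 3: locate the error. For a single error e at position i, S_ℓ = v_i·e·α_i^ℓ, so α_err = S_1/S_0.
  S_0^{−1} = 4^{−1} = 3 (mod 11), so α_err = 7·3 = 21 ≡ 10 = α_1. Error position i = 1.
  Consistency check: S_2/S_1 = 4·8 = 32 ≡ 10 = α_err ✓ (single-error assumption holds).
Step 4: error magnitude e = S_0/v_1 = S_0·∏_{j≠1}(α_1 − α_j) = 4·3 = 12 ≡ 1 (mod 11).
Step 5: correct position 1: c_1 = r_1 − e = 8 − 1 ≡ 7 (mod 11). Hence c = [7, 2, 1, 4, 8].
  Check: interpolating c through the α_i gives m(x) = 3 + 7·x (degree < 2) with m(α_i) = c_i for every i, so c is indeed a codeword.


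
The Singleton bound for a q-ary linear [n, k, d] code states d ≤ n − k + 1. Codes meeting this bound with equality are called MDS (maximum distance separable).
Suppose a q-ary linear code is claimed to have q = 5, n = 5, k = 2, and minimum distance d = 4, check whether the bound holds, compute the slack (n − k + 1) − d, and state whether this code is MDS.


Singleton RHS = n − k + 1 = 4, slack = 0, bound satisfied, MDS.

Singleton bound: d ≤ n − k + 1.
Here n = 5, k = 2, so n − k + 1 = 4.
Given d = 4, check d ≤ 4: YES.
Slack = (n − k + 1) − d = 0.
The code is MDS (slack = 0).
Description: the claimed parameters are [5, 2, 4]_5; such a code would be MDS (meets Singleton bound).


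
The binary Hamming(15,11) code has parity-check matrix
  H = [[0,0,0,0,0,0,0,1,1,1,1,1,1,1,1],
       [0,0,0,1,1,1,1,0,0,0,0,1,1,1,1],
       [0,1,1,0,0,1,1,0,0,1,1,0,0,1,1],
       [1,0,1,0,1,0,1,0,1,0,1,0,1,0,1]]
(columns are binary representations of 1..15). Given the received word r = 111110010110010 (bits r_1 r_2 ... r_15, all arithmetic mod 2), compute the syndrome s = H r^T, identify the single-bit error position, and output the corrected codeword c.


s = (0, 1, 1, 0)^T, error position = 6, corrected codeword c = 111111010110010

Compute s = H r^T mod 2 one row at a time:
  s_1 = 1 + 0 + 1 + 1 + 0 + 0 + 1 + 0 = 4 ≡ 0 (mod 2).
  s_2 = 1 + 1 + 0 + 0 + 0 + 0 + 1 + 0 = 3 ≡ 1 (mod 2).
  s_3 = 1 + 1 + 0 + 0 + 1 + 1 + 1 + 0 = 5 ≡ 1 (mod 2).
  s_4 = 1 + 1 + 1 + 0 + 0 + 1 + 0 + 0 = 4 ≡ 0 (mod 2).
s = (0, 1, 1, 0)^T — this equals column 6 of H (binary 0110), so error is at position 6.
Correct: flip bit 6 of r = 111110010110010 to get c = 111111010110010.


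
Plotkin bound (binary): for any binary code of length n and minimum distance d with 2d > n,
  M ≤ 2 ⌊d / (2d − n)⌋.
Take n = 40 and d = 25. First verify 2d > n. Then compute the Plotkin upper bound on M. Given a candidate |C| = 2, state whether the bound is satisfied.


Plotkin bound M ≤ 4; given |C| = 2 ≤ bound (satisfied).

Check applicability: 2d = 50, n = 40.
2d − n = 10 > 0, so Plotkin applies.
Compute d/(2d−n) = 25/10 ≈ 2.5000.
⌊d/(2d−n)⌋ = 2.
Plotkin bound: M ≤ 2·2 = 4.
Given |C| = 2, check: satisfied.
This |C| is below the Plotkin bound.


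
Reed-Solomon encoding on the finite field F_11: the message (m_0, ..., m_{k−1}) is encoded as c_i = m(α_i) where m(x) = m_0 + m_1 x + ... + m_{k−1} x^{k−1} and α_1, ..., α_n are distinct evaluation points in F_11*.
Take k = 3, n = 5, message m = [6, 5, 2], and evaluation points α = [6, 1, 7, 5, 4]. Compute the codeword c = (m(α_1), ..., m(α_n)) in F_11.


c = [9, 2, 7, 4, 3]

Message polynomial: m(x) = 6 + 5·x + 2·x^2 (mod 11).
For each evaluation point α_i, compute m(α_i) mod 11:
  α_1 = 6: Horner steps 2 → 6 → 9, so m(6) = 9.
  α_2 = 1: Horner steps 2 → 7 → 2, so m(1) = 2.
  α_3 = 7: Horner steps 2 → 8 → 7, so m(7) = 7.
  α_4 = 5: Horner steps 2 → 4 → 4, so m(5) = 4.
  α_5 = 4: Horner steps 2 → 2 → 3, so m(4) = 3.
Codeword c = [9, 2, 7, 4, 3] ∈ F_11^5.


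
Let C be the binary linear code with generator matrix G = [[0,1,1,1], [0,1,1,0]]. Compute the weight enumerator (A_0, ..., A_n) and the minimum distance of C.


Weight distribution: A_0 = 1, A_1 = 1, A_2 = 1, A_3 = 1. Minimum distance d = 1.

Enumerate all 2^2 = 4 messages m ∈ F_2^2.
For each, compute codeword c = mG in F_2^4, then tally its weight.
  m = 00 → c = 0000, weight = 0.
  m = 10 → c = 0111, weight = 3.
  m = 01 → c = 0110, weight = 2.
  m = 11 → c = 0001, weight = 1.
Tally weights:
  weight 0: 1 codewords.
  weight 1: 1 codewords.
  weight 2: 1 codewords.
  weight 3: 1 codewords.
Minimum distance d = smallest w > 0 with A_w > 0 = 1.
Sanity: Σ A_w = 4 = 2^2 = 4 ✓.


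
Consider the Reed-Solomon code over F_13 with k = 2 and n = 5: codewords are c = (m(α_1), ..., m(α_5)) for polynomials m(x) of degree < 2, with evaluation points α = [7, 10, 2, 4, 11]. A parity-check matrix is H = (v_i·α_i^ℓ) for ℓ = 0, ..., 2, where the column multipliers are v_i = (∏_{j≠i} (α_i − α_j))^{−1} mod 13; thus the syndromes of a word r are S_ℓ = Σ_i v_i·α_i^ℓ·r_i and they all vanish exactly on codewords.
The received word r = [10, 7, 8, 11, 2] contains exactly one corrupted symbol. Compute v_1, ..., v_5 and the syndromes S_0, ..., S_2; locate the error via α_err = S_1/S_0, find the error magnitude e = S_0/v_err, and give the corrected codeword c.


S = (6, 3, 8), error at position 1, error magnitude e = 1, c = [9, 7, 8, 11, 2].

Step 1: column multipliers v_i = (∏_{j≠i}(α_i − α_j))^{−1} mod 13.
  i = 1 (α = 7): (7−10)(7−2)(7−4)(7−11) = (−3)·5·3·(−4) = 180 ≡ 11, so v_1 = 11^{−1} = 6 (mod 13).
  i = 2 (α = 10): (10−7)(10−2)(10−4)(10−11) = 3·8·6·(−1) = −144 ≡ 12, so v_2 = 12^{−1} = 12 (mod 13).
  i = 3 (α = 2): (2−7)(2−10)(2−4)(2−11) = (−5)·(−8)·(−2)·(−9) = 720 ≡ 5, so v_3 = 5^{−1} = 8 (mod 13).
  i = 4 (α = 4): (4−7)(4−10)(4−2)(4−11) = (−3)·(−6)·2·(−7) = −252 ≡ 8, so v_4 = 8^{−1} = 5 (mod 13).
  i = 5 (α = 11): (11−7)(11−10)(11−2)(11−4) = 4·1·9·7 = 252 ≡ 5, so v_5 = 5^{−1} = 8 (mod 13).
  v = [6, 12, 8, 5, 8].
Step 2: syndromes of r = [10, 7, 8, 11, 2] (all sums mod 13).
  S_0 = Σ v_i r_i = 6·10 + 12·7 + 8·8 + 5·11 + 8·2 = 279 ≡ 6.
  S_1 = Σ v_i α_i r_i = 6·7·10 + 12·10·7 + 8·2·8 + 5·4·11 + 8·11·2 = 1784 ≡ 3.
  α_i^2 mod 13 = [10, 9, 4, 3, 4].
  S_2 = Σ v_i α_i^2 r_i = 6·10·10 + 12·9·7 + 8·4·8 + 5·3·11 + 8·4·2 = 1841 ≡ 8.
  S = (6, 3, 8) ≠ 0, so r is not a codeword (an error is present).
Step 3: locate the error. For a single error e at position i, S_ℓ = v_i·e·α_i^ℓ, so α_err = S_1/S_0.
  S_0^{−1} = 6^{−1} = 11 (mod 13), so α_err = 3·11 = 33 ≡ 7 = α_1. Error position i = 1.
  Consistency check: S_2/S_1 = 8·9 = 72 ≡ 7 = α_err ✓ (single-error assumption holds).
Step 4: error magnitude e = S_0/v_1 = S_0·∏_{j≠1}(α_1 − α_j) = 6·11 = 66 ≡ 1 (mod 13).
Step 5: correct position 1: c_1 = r_1 − e = 10 − 1 ≡ 9 (mod 13). Hence c = [9, 7, 8, 11, 2].
  Check: interpolating c through the α_i gives m(x) = 5 + 8·x (degree < 2) with m(α_i) = c_i for every i, so c is indeed a codeword.


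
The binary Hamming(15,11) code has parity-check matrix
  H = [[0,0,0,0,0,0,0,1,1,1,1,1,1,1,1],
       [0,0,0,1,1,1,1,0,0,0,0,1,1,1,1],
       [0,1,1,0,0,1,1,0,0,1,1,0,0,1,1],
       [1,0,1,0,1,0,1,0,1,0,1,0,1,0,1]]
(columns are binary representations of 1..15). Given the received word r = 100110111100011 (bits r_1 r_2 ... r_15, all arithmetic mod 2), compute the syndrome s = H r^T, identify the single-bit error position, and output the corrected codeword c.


s = (1, 1, 0, 1)^T, error position = 13, corrected codeword c = 100110111100111

Compute s = H r^T mod 2 one row at a time:
  s_1 = 1 + 1 + 1 + 0 + 0 + 0 + 1 + 1 = 5 ≡ 1 (mod 2).
  s_2 = 1 + 1 + 0 + 1 + 0 + 0 + 1 + 1 = 5 ≡ 1 (mod 2).
  s_3 = 0 + 0 + 0 + 1 + 1 + 0 + 1 + 1 = 4 ≡ 0 (mod 2).
  s_4 = 1 + 0 + 1 + 1 + 1 + 0 + 0 + 1 = 5 ≡ 1 (mod 2).
s = (1, 1, 0, 1)^T — this equals column 13 of H (binary 1101), so error is at position 13.
Correct: flip bit 13 of r = 100110111100011 to get c = 100110111100111.


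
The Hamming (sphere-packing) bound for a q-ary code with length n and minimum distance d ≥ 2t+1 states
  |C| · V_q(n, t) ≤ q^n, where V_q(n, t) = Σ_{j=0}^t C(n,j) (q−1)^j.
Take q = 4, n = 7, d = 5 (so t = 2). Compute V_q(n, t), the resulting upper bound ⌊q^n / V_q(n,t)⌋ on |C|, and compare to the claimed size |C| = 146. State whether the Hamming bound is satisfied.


V_q(n, t) = 211, q^n = 16384, Hamming bound = 77, |C| = 146 > bound (violated).

Step 1: Compute V_q(n, t) = Σ_{j=0}^2 C(n, j) (q−1)^j.
  j = 0: C(7,0)·(3)^0 = 1·1 = 1.
  j = 1: C(7,1)·(3)^1 = 7·3 = 21.
  j = 2: C(7,2)·(3)^2 = 21·9 = 189.
  V_q(n, t) = 1 + 21 + 189 = 211.
Step 2: q^n = 4^7 = 16384.
Step 3: Hamming bound ⌊q^n / V_q(n,t)⌋ = ⌊16384/211⌋ = 77.
Step 4: Compare |C| = 146 to 77: violated.
The claimed |C| lies above the Hamming bound, so no 4-ary code of length 7 with d ≥ 5 can have 146 codewords.


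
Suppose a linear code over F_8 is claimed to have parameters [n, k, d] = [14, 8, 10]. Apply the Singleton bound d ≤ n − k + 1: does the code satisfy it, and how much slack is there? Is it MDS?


Singleton RHS = n − k + 1 = 7, slack = -3, bound violated (no such code; not MDS).

Singleton bound: d ≤ n − k + 1.
Here n = 14, k = 8, so n − k + 1 = 7.
Given d = 10, check d ≤ 7: NO.
Slack = (n − k + 1) − d = -3.
The slack is negative: d = 10 exceeds n − k + 1 = 7 by 3, so the Singleton bound is violated and no linear [14, 8, 10]_8 code can exist. In particular it is not MDS (MDS requires d = n − k + 1 exactly).
Description: the claimed parameters are [14, 8, 10]_8; such a code would be impossible (violates the Singleton bound).


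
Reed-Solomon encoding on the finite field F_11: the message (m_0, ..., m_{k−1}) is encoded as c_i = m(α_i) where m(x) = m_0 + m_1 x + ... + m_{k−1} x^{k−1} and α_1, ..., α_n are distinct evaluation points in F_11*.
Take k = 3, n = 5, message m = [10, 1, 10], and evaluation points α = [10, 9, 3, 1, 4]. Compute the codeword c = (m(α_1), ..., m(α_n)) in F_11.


c = [8, 4, 4, 10, 9]

Message polynomial: m(x) = 10 + 1·x + 10·x^2 (mod 11).
For each evaluation point α_i, compute m(α_i) mod 11:
  α_1 = 10: Horner steps 10 → 2 → 8, so m(10) = 8.
  α_2 = 9: Horner steps 10 → 3 → 4, so m(9) = 4.
  α_3 = 3: Horner steps 10 → 9 → 4, so m(3) = 4.
  α_4 = 1: Horner steps 10 → 0 → 10, so m(1) = 10.
  α_5 = 4: Horner steps 10 → 8 → 9, so m(4) = 9.
Codeword c = [8, 4, 4, 10, 9] ∈ F_11^5.


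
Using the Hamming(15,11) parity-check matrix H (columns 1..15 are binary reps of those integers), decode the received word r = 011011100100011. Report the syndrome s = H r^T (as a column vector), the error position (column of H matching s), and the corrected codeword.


s = (1, 1, 1, 0)^T, error position = 14, corrected codeword c = 011011100100001

Compute s = H r^T mod 2 one row at a time:
  s_1 = 0 + 0 + 1 + 0 + 0 + 0 + 1 + 1 = 3 ≡ 1 (mod 2).
  s_2 = 0 + 1 + 1 + 1 + 0 + 0 + 1 + 1 = 5 ≡ 1 (mod 2).
  s_3 = 1 + 1 + 1 + 1 + 1 + 0 + 1 + 1 = 7 ≡ 1 (mod 2).
  s_4 = 0 + 1 + 1 + 1 + 0 + 0 + 0 + 1 = 4 ≡ 0 (mod 2).
s = (1, 1, 1, 0)^T — this equals column 14 of H (binary 1110), so error is at position 14.
Correct: flip bit 14 of r = 011011100100011 to get c = 011011100100001.


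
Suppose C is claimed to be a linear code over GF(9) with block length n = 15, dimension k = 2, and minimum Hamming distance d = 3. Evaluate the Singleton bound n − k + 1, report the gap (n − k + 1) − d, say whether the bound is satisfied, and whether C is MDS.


Singleton RHS = n − k + 1 = 14, slack = 11, bound satisfied, not MDS.

Singleton bound: d ≤ n − k + 1.
Here n = 15, k = 2, so n − k + 1 = 14.
Given d = 3, check d ≤ 14: YES.
Slack = (n − k + 1) − d = 11.
The code is NOT MDS (slack = 11 > 0).
Description: the claimed parameters are [15, 2, 3]_9; such a code would be non-MDS.


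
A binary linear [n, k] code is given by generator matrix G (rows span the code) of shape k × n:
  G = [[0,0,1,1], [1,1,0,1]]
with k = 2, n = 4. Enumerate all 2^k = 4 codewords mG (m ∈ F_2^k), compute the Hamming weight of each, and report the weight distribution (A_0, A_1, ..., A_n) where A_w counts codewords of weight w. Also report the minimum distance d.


Weight distribution: A_0 = 1, A_2 = 1, A_3 = 2. Minimum distance d = 2.

Enumerate all 2^2 = 4 messages m ∈ F_2^2.
For each, compute codeword c = mG in F_2^4, then tally its weight.
  m = 00 → c = 0000, weight = 0.
  m = 10 → c = 0011, weight = 2.
  m = 01 → c = 1101, weight = 3.
  m = 11 → c = 1110, weight = 3.
Tally weights:
  weight 0: 1 codewords.
  weight 2: 1 codewords.
  weight 3: 2 codewords.
Minimum distance d = smallest w > 0 with A_w > 0 = 2.
Sanity: Σ A_w = 4 = 2^2 = 4 ✓.


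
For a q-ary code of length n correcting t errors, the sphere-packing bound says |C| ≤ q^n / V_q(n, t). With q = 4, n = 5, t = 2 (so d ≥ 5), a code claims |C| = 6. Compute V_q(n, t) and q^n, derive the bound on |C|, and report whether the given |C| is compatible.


V_q(n, t) = 106, q^n = 1024, Hamming bound = 9, |C| = 6 ≤ bound (satisfied).

Step 1: Compute V_q(n, t) = Σ_{j=0}^2 C(n, j) (q−1)^j.
  j = 0: C(5,0)·(3)^0 = 1·1 = 1.
  j = 1: C(5,1)·(3)^1 = 5·3 = 15.
  j = 2: C(5,2)·(3)^2 = 10·9 = 90.
  V_q(n, t) = 1 + 15 + 90 = 106.
Step 2: q^n = 4^5 = 1024.
Step 3: Hamming bound ⌊q^n / V_q(n,t)⌋ = ⌊1024/106⌋ = 9.
Step 4: Compare |C| = 6 to 9: satisfied.
The claimed |C| lies below the Hamming bound.


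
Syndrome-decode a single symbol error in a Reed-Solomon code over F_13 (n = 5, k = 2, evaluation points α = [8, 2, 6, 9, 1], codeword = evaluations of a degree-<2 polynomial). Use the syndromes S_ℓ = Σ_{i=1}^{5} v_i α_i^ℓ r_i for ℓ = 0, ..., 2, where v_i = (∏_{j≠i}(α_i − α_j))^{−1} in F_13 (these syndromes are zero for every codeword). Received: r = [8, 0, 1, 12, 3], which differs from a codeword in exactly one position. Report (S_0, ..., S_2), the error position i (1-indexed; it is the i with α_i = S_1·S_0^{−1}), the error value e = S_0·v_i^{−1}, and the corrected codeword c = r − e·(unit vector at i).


S = (6, 2, 5), error at position 4, error magnitude e = 7, c = [8, 0, 1, 5, 3].

Step 1: column multipliers v_i = (∏_{j≠i}(α_i − α_j))^{−1} mod 13.
  i = 1 (α = 8): (8−2)(8−6)(8−9)(8−1) = 6·2·(−1)·7 = −84 ≡ 7, so v_1 = 7^{−1} = 2 (mod 13).
  i = 2 (α = 2): (2−8)(2−6)(2−9)(2−1) = (−6)·(−4)·(−7)·1 = −168 ≡ 1, so v_2 = 1^{−1} = 1 (mod 13).
  i = 3 (α = 6): (6−8)(6−2)(6−9)(6−1) = (−2)·4·(−3)·5 = 120 ≡ 3, so v_3 = 3^{−1} = 9 (mod 13).
  i = 4 (α = 9): (9−8)(9−2)(9−6)(9−1) = 1·7·3·8 = 168 ≡ 12, so v_4 = 12^{−1} = 12 (mod 13).
  i = 5 (α = 1): (1−8)(1−2)(1−6)(1−9) = (−7)·(−1)·(−5)·(−8) = 280 ≡ 7, so v_5 = 7^{−1} = 2 (mod 13).
  v = [2, 1, 9, 12, 2].
Step 2: syndromes of r = [8, 0, 1, 12, 3] (all sums mod 13).
  S_0 = Σ v_i r_i = 2·8 + 1·0 + 9·1 + 12·12 + 2·3 = 175 ≡ 6.
  S_1 = Σ v_i α_i r_i = 2·8·8 + 1·2·0 + 9·6·1 + 12·9·12 + 2·1·3 = 1484 ≡ 2.
  α_i^2 mod 13 = [12, 4, 10, 3, 1].
  S_2 = Σ v_i α_i^2 r_i = 2·12·8 + 1·4·0 + 9·10·1 + 12·3·12 + 2·1·3 = 720 ≡ 5.
  S = (6, 2, 5) ≠ 0, so r is not a codeword (an error is present).
Step 3: locate the error. For a single error e at position i, S_ℓ = v_i·e·α_i^ℓ, so α_err = S_1/S_0.
  S_0^{−1} = 6^{−1} = 11 (mod 13), so α_err = 2·11 = 22 ≡ 9 = α_4. Error position i = 4.
  Consistency check: S_2/S_1 = 5·7 = 35 ≡ 9 = α_err ✓ (single-error assumption holds).
Step 4: error magnitude e = S_0/v_4 = S_0·∏_{j≠4}(α_4 − α_j) = 6·12 = 72 ≡ 7 (mod 13).
Step 5: correct position 4: c_4 = r_4 − e = 12 − 7 ≡ 5 (mod 13). Hence c = [8, 0, 1, 5, 3].
  Check: interpolating c through the α_i gives m(x) = 6 + 10·x (degree < 2) with m(α_i) = c_i for every i, so c is indeed a codeword.


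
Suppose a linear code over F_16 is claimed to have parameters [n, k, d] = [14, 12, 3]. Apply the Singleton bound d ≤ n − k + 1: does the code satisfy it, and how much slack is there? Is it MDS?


Singleton RHS = n − k + 1 = 3, slack = 0, bound satisfied, MDS.

Singleton bound: d ≤ n − k + 1.
Here n = 14, k = 12, so n − k + 1 = 3.
Given d = 3, check d ≤ 3: YES.
Slack = (n − k + 1) − d = 0.
The code is MDS (slack = 0).
Description: the claimed parameters are [14, 12, 3]_16; such a code would be MDS (meets Singleton bound).


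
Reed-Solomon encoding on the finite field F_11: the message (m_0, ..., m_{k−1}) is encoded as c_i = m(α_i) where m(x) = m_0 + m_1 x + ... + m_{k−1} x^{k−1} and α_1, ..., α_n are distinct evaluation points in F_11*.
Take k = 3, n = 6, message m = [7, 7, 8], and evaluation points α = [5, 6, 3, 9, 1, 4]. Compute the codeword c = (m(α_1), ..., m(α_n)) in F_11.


c = [0, 7, 1, 3, 0, 9]

Message polynomial: m(x) = 7 + 7·x + 8·x^2 (mod 11).
For each evaluation point α_i, compute m(α_i) mod 11:
  α_1 = 5: Horner steps 8 → 3 → 0, so m(5) = 0.
  α_2 = 6: Horner steps 8 → 0 → 7, so m(6) = 7.
  α_3 = 3: Horner steps 8 → 9 → 1, so m(3) = 1.
  α_4 = 9: Horner steps 8 → 2 → 3, so m(9) = 3.
  α_5 = 1: Horner steps 8 → 4 → 0, so m(1) = 0.
  α_6 = 4: Horner steps 8 → 6 → 9, so m(4) = 9.
Codeword c = [0, 7, 1, 3, 0, 9] ∈ F_11^6.


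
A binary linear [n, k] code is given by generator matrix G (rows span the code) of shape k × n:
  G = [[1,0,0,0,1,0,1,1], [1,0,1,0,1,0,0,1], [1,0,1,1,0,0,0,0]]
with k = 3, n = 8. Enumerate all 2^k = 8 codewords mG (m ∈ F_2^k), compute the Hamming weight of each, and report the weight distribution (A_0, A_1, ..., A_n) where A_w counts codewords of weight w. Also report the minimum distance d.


Weight distribution: A_0 = 1, A_2 = 1, A_3 = 3, A_4 = 2, A_5 = 1. Minimum distance d = 2.

Enumerate all 2^3 = 8 messages m ∈ F_2^3.
For each, compute codeword c = mG in F_2^8, then tally its weight.
  m = 000 → c = 00000000, weight = 0.
  m = 100 → c = 10001011, weight = 4.
  m = 010 → c = 10101001, weight = 4.
  m = 110 → c = 00100010, weight = 2.
  m = 001 → c = 10110000, weight = 3.
  m = 101 → c = 00111011, weight = 5.
  m = 011 → c = 00011001, weight = 3.
  m = 111 → c = 10010010, weight = 3.
Tally weights:
  weight 0: 1 codewords.
  weight 2: 1 codewords.
  weight 3: 3 codewords.
  weight 4: 2 codewords.
  weight 5: 1 codewords.
Minimum distance d = smallest w > 0 with A_w > 0 = 2.
Sanity: Σ A_w = 8 = 2^3 = 8 ✓.


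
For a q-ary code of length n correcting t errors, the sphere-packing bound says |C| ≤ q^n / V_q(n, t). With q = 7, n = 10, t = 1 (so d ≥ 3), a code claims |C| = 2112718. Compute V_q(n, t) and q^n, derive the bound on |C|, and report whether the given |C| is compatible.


V_q(n, t) = 61, q^n = 282475249, Hamming bound = 4630741, |C| = 2112718 ≤ bound (satisfied).

Step 1: Compute V_q(n, t) = Σ_{j=0}^1 C(n, j) (q−1)^j.
  j = 0: C(10,0)·(6)^0 = 1·1 = 1.
  j = 1: C(10,1)·(6)^1 = 10·6 = 60.
  V_q(n, t) = 1 + 60 = 61.
Step 2: q^n = 7^10 = 282475249.
Step 3: Hamming bound ⌊q^n / V_q(n,t)⌋ = ⌊282475249/61⌋ = 4630741.
Step 4: Compare |C| = 2112718 to 4630741: satisfied.
The claimed |C| lies below the Hamming bound.


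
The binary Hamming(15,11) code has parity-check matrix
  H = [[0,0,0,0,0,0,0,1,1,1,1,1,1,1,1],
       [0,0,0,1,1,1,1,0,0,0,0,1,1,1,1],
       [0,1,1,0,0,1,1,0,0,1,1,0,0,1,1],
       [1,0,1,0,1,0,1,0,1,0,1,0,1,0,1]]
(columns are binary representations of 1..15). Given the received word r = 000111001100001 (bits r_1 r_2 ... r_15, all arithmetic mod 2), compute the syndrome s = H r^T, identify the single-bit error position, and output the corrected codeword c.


s = (1, 0, 1, 1)^T, error position = 11, corrected codeword c = 000111001110001

Compute s = H r^T mod 2 one row at a time:
  s_1 = 0 + 1 + 1 + 0 + 0 + 0 + 0 + 1 = 3 ≡ 1 (mod 2).
  s_2 = 1 + 1 + 1 + 0 + 0 + 0 + 0 + 1 = 4 ≡ 0 (mod 2).
  s_3 = 0 + 0 + 1 + 0 + 1 + 0 + 0 + 1 = 3 ≡ 1 (mod 2).
  s_4 = 0 + 0 + 1 + 0 + 1 + 0 + 0 + 1 = 3 ≡ 1 (mod 2).
s = (1, 0, 1, 1)^T — this equals column 11 of H (binary 1011), so error is at position 11.
Correct: flip bit 11 of r = 000111001100001 to get c = 000111001110001.


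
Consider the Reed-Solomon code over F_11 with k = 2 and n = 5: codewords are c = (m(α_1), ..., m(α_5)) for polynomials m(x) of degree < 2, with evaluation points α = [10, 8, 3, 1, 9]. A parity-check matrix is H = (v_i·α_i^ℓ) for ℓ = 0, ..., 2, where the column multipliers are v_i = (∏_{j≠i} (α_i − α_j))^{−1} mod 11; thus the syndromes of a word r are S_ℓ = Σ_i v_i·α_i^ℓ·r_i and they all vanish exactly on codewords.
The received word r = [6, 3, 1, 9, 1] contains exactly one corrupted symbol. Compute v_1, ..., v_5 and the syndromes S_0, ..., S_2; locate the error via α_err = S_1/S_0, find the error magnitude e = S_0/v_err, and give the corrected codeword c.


S = (5, 1, 9), error at position 5, error magnitude e = 2, c = [6, 3, 1, 9, 10].

Step 1: column multipliers v_i = (∏_{j≠i}(α_i − α_j))^{−1} mod 11.
  i = 1 (α = 10): (10−8)(10−3)(10−1)(10−9) = 2·7·9·1 = 126 ≡ 5, so v_1 = 5^{−1} = 9 (mod 11).
  i = 2 (α = 8): (8−10)(8−3)(8−1)(8−9) = (−2)·5·7·(−1) = 70 ≡ 4, so v_2 = 4^{−1} = 3 (mod 11).
  i = 3 (α = 3): (3−10)(3−8)(3−1)(3−9) = (−7)·(−5)·2·(−6) = −420 ≡ 9, so v_3 = 9^{−1} = 5 (mod 11).
  i = 4 (α = 1): (1−10)(1−8)(1−3)(1−9) = (−9)·(−7)·(−2)·(−8) = 1008 ≡ 7, so v_4 = 7^{−1} = 8 (mod 11).
  i = 5 (α = 9): (9−10)(9−8)(9−3)(9−1) = (−1)·1·6·8 = −48 ≡ 7, so v_5 = 7^{−1} = 8 (mod 11).
  v = [9, 3, 5, 8, 8].
Step 2: syndromes of r = [6, 3, 1, 9, 1] (all sums mod 11).
  S_0 = Σ v_i r_i = 9·6 + 3·3 + 5·1 + 8·9 + 8·1 = 148 ≡ 5.
  S_1 = Σ v_i α_i r_i = 9·10·6 + 3·8·3 + 5·3·1 + 8·1·9 + 8·9·1 = 771 ≡ 1.
  α_i^2 mod 11 = [1, 9, 9, 1, 4].
  S_2 = Σ v_i α_i^2 r_i = 9·1·6 + 3·9·3 + 5·9·1 + 8·1·9 + 8·4·1 = 284 ≡ 9.
  S = (5, 1, 9) ≠ 0, so r is not a codeword (an error is present).
Step 3: locate the error. For a single error e at position i, S_ℓ = v_i·e·α_i^ℓ, so α_err = S_1/S_0.
  S_0^{−1} = 5^{−1} = 9 (mod 11), so α_err = 1·9 = 9 ≡ 9 = α_5. Error position i = 5.
  Consistency check: S_2/S_1 = 9·1 = 9 ≡ 9 = α_err ✓ (single-error assumption holds).
Step 4: error magnitude e = S_0/v_5 = S_0·∏_{j≠5}(α_5 − α_j) = 5·7 = 35 ≡ 2 (mod 11).
Step 5: correct position 5: c_5 = r_5 − e = 1 − 2 ≡ 10 (mod 11). Hence c = [6, 3, 1, 9, 10].
  Check: interpolating c through the α_i gives m(x) = 2 + 7·x (degree < 2) with m(α_i) = c_i for every i, so c is indeed a codeword.


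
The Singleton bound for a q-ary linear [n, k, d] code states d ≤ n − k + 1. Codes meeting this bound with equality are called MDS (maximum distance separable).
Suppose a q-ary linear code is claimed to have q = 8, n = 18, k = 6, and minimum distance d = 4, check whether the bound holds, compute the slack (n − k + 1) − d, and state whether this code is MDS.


Singleton RHS = n − k + 1 = 13, slack = 9, bound satisfied, not MDS.

Singleton bound: d ≤ n − k + 1.
Here n = 18, k = 6, so n − k + 1 = 13.
Given d = 4, check d ≤ 13: YES.
Slack = (n − k + 1) − d = 9.
The code is NOT MDS (slack = 9 > 0).
Description: the claimed parameters are [18, 6, 4]_8; such a code would be non-MDS.
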